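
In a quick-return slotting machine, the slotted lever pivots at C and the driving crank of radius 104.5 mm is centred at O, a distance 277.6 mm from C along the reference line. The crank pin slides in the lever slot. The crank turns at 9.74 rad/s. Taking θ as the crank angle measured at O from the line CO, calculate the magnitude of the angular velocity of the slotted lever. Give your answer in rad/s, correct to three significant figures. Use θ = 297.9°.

2.07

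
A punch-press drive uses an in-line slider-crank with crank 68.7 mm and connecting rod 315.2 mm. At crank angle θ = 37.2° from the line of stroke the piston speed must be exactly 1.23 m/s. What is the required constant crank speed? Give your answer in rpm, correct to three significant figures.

241

For an in-line slider-crank, |v_piston| = rω|sinθ|·[1 + r cosθ/√(L² − r² sin²θ)].
With r = 0.0687 m, L = 0.3152 m, θ = 37.2°: the bracketed kinematic factor |dx/dθ| = 0.04881 m.
ω = v/|dx/dθ| = 1.23/0.04881 = 25.2 rad/s.
N = 60ω/(2π) = 240.64 rpm.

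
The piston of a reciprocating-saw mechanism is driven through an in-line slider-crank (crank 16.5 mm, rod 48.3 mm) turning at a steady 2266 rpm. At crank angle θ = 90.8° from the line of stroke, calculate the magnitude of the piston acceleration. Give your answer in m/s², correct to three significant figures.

ω = 2π·2266/60 = 237.3 rad/s
x(θ) = r cosθ + √(L² − r² sin²θ); with ω constant, a = ω²·d²x/dθ².
d²x/dθ² = −r cosθ − r²(cos2θ)/√u − r⁴ sin²2θ/(4u^{3/2}),  u = L² − r² sin²θ = 0.00206069 m².
Substituting r = 0.0165 m, L = 0.0483 m, θ = 90.8°: d²x/dθ² = +0.0062253 m.
a = ω²·d²x/dθ² = (237.3)²·(+0.0062253) = +350.54 m/s²;  |a| = 350.54 m/s².

351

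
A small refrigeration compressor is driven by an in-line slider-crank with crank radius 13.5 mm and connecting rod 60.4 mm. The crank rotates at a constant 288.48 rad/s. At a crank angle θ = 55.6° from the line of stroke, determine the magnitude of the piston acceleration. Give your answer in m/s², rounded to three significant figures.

ω = 288.5 rad/s
x(θ) = r cosθ + √(L² − r² sin²θ); with ω constant, a = ω²·d²x/dθ².
d²x/dθ² = −r cosθ − r²(cos2θ)/√u − r⁴ sin²2θ/(4u^{3/2}),  u = L² − r² sin²θ = 0.00352408 m².
Substituting r = 0.0135 m, L = 0.0604 m, θ = 55.6°: d²x/dθ² = -0.0065514 m.
a = ω²·d²x/dθ² = (288.5)²·(-0.0065514) = -545.21 m/s²;  |a| = 545.21 m/s².

545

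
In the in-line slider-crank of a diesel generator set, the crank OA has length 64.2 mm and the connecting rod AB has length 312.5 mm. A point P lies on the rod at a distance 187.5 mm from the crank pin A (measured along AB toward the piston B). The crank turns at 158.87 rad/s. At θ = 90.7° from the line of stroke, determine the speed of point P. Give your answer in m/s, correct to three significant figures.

ω = 158.9 rad/s.  Crank-pin speed |V_A| = rω = 10.199 m/s, perpendicular to OA.
Rod angle: sinφ = −(r/L) sinθ ⇒ φ = -11.854°; ω_rod = −rω cosθ/√(L²−r²sin²θ) = +0.40743 rad/s.
V_P = V_A + ω_rod × AP, with AP = 0.1875 m along the rod.
Components: V_Px = −rω sinθ − a·ω_rod·sinφ = -10.183 m/s;  V_Py = rω cosθ + a·ω_rod·cosφ = -0.049843 m/s.
|V_P| = √(V_Px² + V_Py²) = 10.183 m/s.

10.2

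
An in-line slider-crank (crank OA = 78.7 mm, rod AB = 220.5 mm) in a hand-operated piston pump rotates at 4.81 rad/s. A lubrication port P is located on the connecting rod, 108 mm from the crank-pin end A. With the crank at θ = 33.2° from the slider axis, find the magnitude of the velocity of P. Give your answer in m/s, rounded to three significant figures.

ω = 4.81 rad/s.  Crank-pin speed |V_A| = rω = 0.37855 m/s, perpendicular to OA.
Rod angle: sinφ = −(r/L) sinθ ⇒ φ = -11.270°; ω_rod = −rω cosθ/√(L²−r²sin²θ) = -1.4648 rad/s.
V_P = V_A + ω_rod × AP, with AP = 0.108 m along the rod.
Components: V_Px = −rω sinθ − a·ω_rod·sinφ = -0.2382 m/s;  V_Py = rω cosθ + a·ω_rod·cosφ = +0.16161 m/s.
|V_P| = √(V_Px² + V_Py²) = 0.28784 m/s.

0.288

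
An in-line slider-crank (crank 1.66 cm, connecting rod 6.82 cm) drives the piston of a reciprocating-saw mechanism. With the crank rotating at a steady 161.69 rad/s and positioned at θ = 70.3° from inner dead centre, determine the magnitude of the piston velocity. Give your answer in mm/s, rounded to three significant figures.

2740

ω = 161.7 rad/s
For an in-line slider-crank, x = r cosθ + √(L² − r² sin²θ), so v = −rω sinθ·[1 + r cosθ/√(L² − r² sin²θ)].
With r = 0.0166 m, L = 0.0682 m, θ = 70.3°: √(L² − r² sin²θ) = 0.066385 m.
v = −0.0166·161.7·0.94147·[1 + 0.0166·0.33710/0.066385] = -2.74 m/s.
|v| = 2.74 m/s = 2740 mm/s.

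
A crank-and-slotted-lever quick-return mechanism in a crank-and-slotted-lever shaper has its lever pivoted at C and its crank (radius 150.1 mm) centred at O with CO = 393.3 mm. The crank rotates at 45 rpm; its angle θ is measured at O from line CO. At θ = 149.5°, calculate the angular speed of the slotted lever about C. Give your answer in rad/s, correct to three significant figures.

1.77

ω = 4.712 rad/s (from 45 rpm).
Crank pin A relative to C: A = (d + r cosθ, r sinθ); lever angle φ = atan2(r sinθ, d + r cosθ).
Differentiating tanφ: φ̇ = rω(d cosθ + r)/(d² + r² + 2dr cosθ).
d² + r² + 2dr cosθ = |CA|² = 0.0754835 m²;  d cosθ + r = -0.18878 m.
|ω_lever| = |0.1501·4.712·-0.18878| / 0.0754835 = 1.769 rad/s.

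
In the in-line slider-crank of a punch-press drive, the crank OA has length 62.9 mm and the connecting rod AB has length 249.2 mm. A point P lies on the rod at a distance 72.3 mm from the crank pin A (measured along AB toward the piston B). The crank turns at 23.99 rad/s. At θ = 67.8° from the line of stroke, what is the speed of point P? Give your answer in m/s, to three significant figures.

ω = 23.99 rad/s.  Crank-pin speed |V_A| = rω = 1.509 m/s, perpendicular to OA.
Rod angle: sinφ = −(r/L) sinθ ⇒ φ = -13.515°; ω_rod = −rω cosθ/√(L²−r²sin²θ) = -2.3531 rad/s.
V_P = V_A + ω_rod × AP, with AP = 0.0723 m along the rod.
Components: V_Px = −rω sinθ − a·ω_rod·sinφ = -1.4369 m/s;  V_Py = rω cosθ + a·ω_rod·cosφ = +0.40473 m/s.
|V_P| = √(V_Px² + V_Py²) = 1.4928 m/s.

1.49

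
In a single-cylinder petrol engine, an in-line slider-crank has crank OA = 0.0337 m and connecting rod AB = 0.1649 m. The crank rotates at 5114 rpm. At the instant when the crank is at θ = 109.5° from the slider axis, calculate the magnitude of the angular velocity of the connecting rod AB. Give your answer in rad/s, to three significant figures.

37.2

ω = 535.5 rad/s (converted from 5114 rpm).
The rod makes angle φ with the slider axis where L sinφ = r sinθ; differentiating, L cosφ·φ̇ = r ω cosθ.
L cosφ = √(L² − r² sin²θ) = 0.16181 m.
|ω_rod| = r ω |cosθ| / √(L² − r² sin²θ) = 0.0337·535.5·0.33381/0.16181 = 37.231 rad/s.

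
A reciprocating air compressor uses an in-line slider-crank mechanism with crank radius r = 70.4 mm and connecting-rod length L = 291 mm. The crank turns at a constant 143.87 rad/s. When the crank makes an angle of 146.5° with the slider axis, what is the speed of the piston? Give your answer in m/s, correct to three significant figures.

ω = 143.9 rad/s
For an in-line slider-crank, x = r cosθ + √(L² − r² sin²θ), so v = −rω sinθ·[1 + r cosθ/√(L² − r² sin²θ)].
With r = 0.0704 m, L = 0.291 m, θ = 146.5°: √(L² − r² sin²θ) = 0.28839 m.
v = −0.0704·143.9·0.55194·[1 + 0.0704·-0.83389/0.28839] = -4.4523 m/s.
|v| = 4.4523 m/s.

4.45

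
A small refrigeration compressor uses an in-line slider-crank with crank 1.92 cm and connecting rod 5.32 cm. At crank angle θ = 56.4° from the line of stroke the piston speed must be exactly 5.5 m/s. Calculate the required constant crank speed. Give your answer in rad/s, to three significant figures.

284

For an in-line slider-crank, |v_piston| = rω|sinθ|·[1 + r cosθ/√(L² − r² sin²θ)].
With r = 0.0192 m, L = 0.0532 m, θ = 56.4°: the bracketed kinematic factor |dx/dθ| = 0.019341 m.
ω = v/|dx/dθ| = 5.5/0.019341 = 284.37 rad/s.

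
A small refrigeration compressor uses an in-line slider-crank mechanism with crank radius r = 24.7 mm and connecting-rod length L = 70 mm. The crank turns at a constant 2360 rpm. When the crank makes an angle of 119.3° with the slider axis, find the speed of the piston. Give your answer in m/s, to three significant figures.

4.36

ω = 2π·2360/60 = 247.1 rad/s
For an in-line slider-crank, x = r cosθ + √(L² − r² sin²θ), so v = −rω sinθ·[1 + r cosθ/√(L² − r² sin²θ)].
With r = 0.0247 m, L = 0.07 m, θ = 119.3°: √(L² − r² sin²θ) = 0.066603 m.
v = −0.0247·247.1·0.87207·[1 + 0.0247·-0.48938/0.066603] = -4.3573 m/s.
|v| = 4.3573 m/s.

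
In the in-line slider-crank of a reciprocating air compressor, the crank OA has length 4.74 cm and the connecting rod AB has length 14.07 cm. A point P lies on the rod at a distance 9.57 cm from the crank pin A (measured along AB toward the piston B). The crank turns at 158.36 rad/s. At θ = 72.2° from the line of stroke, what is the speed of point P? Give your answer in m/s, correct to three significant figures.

7.71

ω = 158.4 rad/s.  Crank-pin speed |V_A| = rω = 7.5063 m/s, perpendicular to OA.
Rod angle: sinφ = −(r/L) sinθ ⇒ φ = -18.709°; ω_rod = −rω cosθ/√(L²−r²sin²θ) = -17.218 rad/s.
V_P = V_A + ω_rod × AP, with AP = 0.0957 m along the rod.
Components: V_Px = −rω sinθ − a·ω_rod·sinφ = -7.6755 m/s;  V_Py = rω cosθ + a·ω_rod·cosφ = +0.73389 m/s.
|V_P| = √(V_Px² + V_Py²) = 7.7105 m/s.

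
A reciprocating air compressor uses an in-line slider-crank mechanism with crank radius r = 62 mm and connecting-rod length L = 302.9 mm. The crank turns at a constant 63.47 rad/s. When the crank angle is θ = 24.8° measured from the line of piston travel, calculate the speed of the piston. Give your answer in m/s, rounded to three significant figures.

ω = 63.47 rad/s
For an in-line slider-crank, x = r cosθ + √(L² − r² sin²θ), so v = −rω sinθ·[1 + r cosθ/√(L² − r² sin²θ)].
With r = 0.062 m, L = 0.3029 m, θ = 24.8°: √(L² − r² sin²θ) = 0.30178 m.
v = −0.062·63.47·0.41945·[1 + 0.062·0.90778/0.30178] = -1.9584 m/s.
|v| = 1.9584 m/s.

1.96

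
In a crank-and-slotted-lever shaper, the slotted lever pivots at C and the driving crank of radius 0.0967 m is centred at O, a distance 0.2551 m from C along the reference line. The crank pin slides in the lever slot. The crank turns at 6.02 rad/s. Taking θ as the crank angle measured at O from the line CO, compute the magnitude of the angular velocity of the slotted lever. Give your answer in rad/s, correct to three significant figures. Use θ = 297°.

ω = 6.02 rad/s
Crank pin A relative to C: A = (d + r cosθ, r sinθ); lever angle φ = atan2(r sinθ, d + r cosθ).
Differentiating tanφ: φ̇ = rω(d cosθ + r)/(d² + r² + 2dr cosθ).
d² + r² + 2dr cosθ = |CA|² = 0.0968251 m²;  d cosθ + r = +0.21251 m.
|ω_lever| = |0.0967·6.02·+0.21251| / 0.0968251 = 1.2777 rad/s.

1.28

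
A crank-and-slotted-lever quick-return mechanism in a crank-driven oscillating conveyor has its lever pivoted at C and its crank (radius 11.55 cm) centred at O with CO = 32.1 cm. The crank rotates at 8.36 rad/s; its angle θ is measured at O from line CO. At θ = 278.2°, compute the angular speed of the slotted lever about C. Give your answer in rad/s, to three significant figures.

1.23

ω = 8.36 rad/s
Crank pin A relative to C: A = (d + r cosθ, r sinθ); lever angle φ = atan2(r sinθ, d + r cosθ).
Differentiating tanφ: φ̇ = rω(d cosθ + r)/(d² + r² + 2dr cosθ).
d² + r² + 2dr cosθ = |CA|² = 0.126957 m²;  d cosθ + r = +0.16128 m.
|ω_lever| = |0.1155·8.36·+0.16128| / 0.126957 = 1.2267 rad/s.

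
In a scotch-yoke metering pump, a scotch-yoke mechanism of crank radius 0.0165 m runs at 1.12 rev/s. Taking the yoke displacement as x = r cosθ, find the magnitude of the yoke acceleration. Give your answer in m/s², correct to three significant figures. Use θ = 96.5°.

ω = 7.037 rad/s (from 1.12 rev/s).
x = r cosθ ⇒ ẍ = −rω² cosθ (ω constant).
|a| = rω²|cosθ| = 0.0165·(7.037)²·|cos 96.5°| = 0.092499 m/s².

0.0925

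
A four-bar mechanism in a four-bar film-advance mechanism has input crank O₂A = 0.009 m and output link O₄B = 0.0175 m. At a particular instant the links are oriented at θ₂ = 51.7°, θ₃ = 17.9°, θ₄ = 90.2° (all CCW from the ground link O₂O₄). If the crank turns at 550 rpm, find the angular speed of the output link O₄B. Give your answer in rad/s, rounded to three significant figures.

17.3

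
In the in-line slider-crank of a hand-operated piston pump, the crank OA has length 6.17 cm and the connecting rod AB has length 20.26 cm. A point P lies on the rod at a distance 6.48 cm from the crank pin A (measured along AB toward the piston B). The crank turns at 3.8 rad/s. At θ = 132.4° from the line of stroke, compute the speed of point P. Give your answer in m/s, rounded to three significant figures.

0.194

ω = 3.8 rad/s.  Crank-pin speed |V_A| = rω = 0.23446 m/s, perpendicular to OA.
Rod angle: sinφ = −(r/L) sinθ ⇒ φ = -12.996°; ω_rod = −rω cosθ/√(L²−r²sin²θ) = +0.80085 rad/s.
V_P = V_A + ω_rod × AP, with AP = 0.0648 m along the rod.
Components: V_Px = −rω sinθ − a·ω_rod·sinφ = -0.16147 m/s;  V_Py = rω cosθ + a·ω_rod·cosφ = -0.10753 m/s.
|V_P| = √(V_Px² + V_Py²) = 0.194 m/s.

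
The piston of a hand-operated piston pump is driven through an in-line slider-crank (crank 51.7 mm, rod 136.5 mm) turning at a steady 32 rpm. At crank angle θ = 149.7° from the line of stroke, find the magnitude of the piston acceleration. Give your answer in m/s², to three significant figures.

ω = 2π·32/60 = 3.351 rad/s
x(θ) = r cosθ + √(L² − r² sin²θ); with ω constant, a = ω²·d²x/dθ².
d²x/dθ² = −r cosθ − r²(cos2θ)/√u − r⁴ sin²2θ/(4u^{3/2}),  u = L² − r² sin²θ = 0.0179519 m².
Substituting r = 0.0517 m, L = 0.1365 m, θ = 149.7°: d²x/dθ² = +0.034281 m.
a = ω²·d²x/dθ² = (3.351)²·(+0.034281) = +0.38495 m/s²;  |a| = 0.38495 m/s².

0.385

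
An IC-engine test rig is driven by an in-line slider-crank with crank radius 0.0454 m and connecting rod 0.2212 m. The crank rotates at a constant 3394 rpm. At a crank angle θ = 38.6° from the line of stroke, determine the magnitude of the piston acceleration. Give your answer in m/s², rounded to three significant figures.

4760

ω = 2π·3394/60 = 355.4 rad/s
x(θ) = r cosθ + √(L² − r² sin²θ); with ω constant, a = ω²·d²x/dθ².
d²x/dθ² = −r cosθ − r²(cos2θ)/√u − r⁴ sin²2θ/(4u^{3/2}),  u = L² − r² sin²θ = 0.0481272 m².
Substituting r = 0.0454 m, L = 0.2212 m, θ = 38.6°: d²x/dθ² = -0.037658 m.
a = ω²·d²x/dθ² = (355.4)²·(-0.037658) = -4757.1 m/s²;  |a| = 4757.1 m/s².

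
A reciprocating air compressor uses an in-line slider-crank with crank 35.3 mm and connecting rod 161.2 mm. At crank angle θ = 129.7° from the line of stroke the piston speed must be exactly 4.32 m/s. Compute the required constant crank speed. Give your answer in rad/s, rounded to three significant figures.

185

For an in-line slider-crank, |v_piston| = rω|sinθ|·[1 + r cosθ/√(L² − r² sin²θ)].
With r = 0.0353 m, L = 0.1612 m, θ = 129.7°: the bracketed kinematic factor |dx/dθ| = 0.023306 m.
ω = v/|dx/dθ| = 4.32/0.023306 = 185.36 rad/s.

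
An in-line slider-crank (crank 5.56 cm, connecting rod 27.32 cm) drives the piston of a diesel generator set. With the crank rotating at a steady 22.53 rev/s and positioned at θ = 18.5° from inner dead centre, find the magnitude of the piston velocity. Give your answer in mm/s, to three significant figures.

ω = 2π·22.5 = 141.6 rad/s
For an in-line slider-crank, x = r cosθ + √(L² − r² sin²θ), so v = −rω sinθ·[1 + r cosθ/√(L² − r² sin²θ)].
With r = 0.0556 m, L = 0.2732 m, θ = 18.5°: √(L² − r² sin²θ) = 0.27263 m.
v = −0.0556·141.6·0.31730·[1 + 0.0556·0.94832/0.27263] = -2.9804 m/s.
|v| = 2.9804 m/s = 2980.4 mm/s.

2980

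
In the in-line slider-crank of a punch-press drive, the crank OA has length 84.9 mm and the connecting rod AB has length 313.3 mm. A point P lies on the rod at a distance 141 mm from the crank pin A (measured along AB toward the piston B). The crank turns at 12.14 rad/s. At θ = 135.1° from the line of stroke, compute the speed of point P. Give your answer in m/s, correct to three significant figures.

ω = 12.14 rad/s.  Crank-pin speed |V_A| = rω = 1.0307 m/s, perpendicular to OA.
Rod angle: sinφ = −(r/L) sinθ ⇒ φ = -11.028°; ω_rod = −rω cosθ/√(L²−r²sin²θ) = +2.3741 rad/s.
V_P = V_A + ω_rod × AP, with AP = 0.141 m along the rod.
Components: V_Px = −rω sinθ − a·ω_rod·sinφ = -0.6635 m/s;  V_Py = rω cosθ + a·ω_rod·cosφ = -0.40151 m/s.
|V_P| = √(V_Px² + V_Py²) = 0.77553 m/s.

0.776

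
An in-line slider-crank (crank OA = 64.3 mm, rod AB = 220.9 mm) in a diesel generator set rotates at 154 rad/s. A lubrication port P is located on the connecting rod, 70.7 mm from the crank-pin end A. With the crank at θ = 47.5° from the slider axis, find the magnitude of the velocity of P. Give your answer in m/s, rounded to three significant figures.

9.00

ω = 154 rad/s.  Crank-pin speed |V_A| = rω = 9.9022 m/s, perpendicular to OA.
Rod angle: sinφ = −(r/L) sinθ ⇒ φ = -12.393°; ω_rod = −rω cosθ/√(L²−r²sin²θ) = -31.007 rad/s.
V_P = V_A + ω_rod × AP, with AP = 0.0707 m along the rod.
Components: V_Px = −rω sinθ − a·ω_rod·sinφ = -7.7711 m/s;  V_Py = rω cosθ + a·ω_rod·cosφ = +4.5487 m/s.
|V_P| = √(V_Px² + V_Py²) = 9.0045 m/s.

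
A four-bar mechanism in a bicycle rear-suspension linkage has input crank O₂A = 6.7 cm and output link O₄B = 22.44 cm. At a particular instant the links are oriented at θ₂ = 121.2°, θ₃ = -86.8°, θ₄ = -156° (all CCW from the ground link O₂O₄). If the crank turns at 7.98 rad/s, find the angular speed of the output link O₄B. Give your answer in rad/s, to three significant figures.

ω₂ = 7.98 rad/s
Differentiating the loop-closure r₂e^{iθ₂}+r₃e^{iθ₃}=r₁+r₄e^{iθ₄} gives r₂ω₂e^{iθ₂}+r₃ω₃e^{iθ₃}=r₄ω₄e^{iθ₄}.
Eliminating the other unknown: ω₄ = r₂ω₂ sin(θ₂−θ₃) / [r₄ sin(θ₄−θ₃)].
Numerator sine = -0.46947; denominator sine = -0.93483.
Result = 0.067·7.98·(-0.46947) / (0.2244·(-0.93483)) = +1.1966 rad/s; magnitude 1.1966 rad/s.

1.20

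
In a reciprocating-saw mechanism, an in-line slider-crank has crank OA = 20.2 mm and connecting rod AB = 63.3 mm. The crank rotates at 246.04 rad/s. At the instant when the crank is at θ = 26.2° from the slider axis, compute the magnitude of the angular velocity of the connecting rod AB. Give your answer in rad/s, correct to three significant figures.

71.2

ω = 246 rad/s
The rod makes angle φ with the slider axis where L sinφ = r sinθ; differentiating, L cosφ·φ̇ = r ω cosθ.
L cosφ = √(L² − r² sin²θ) = 0.062669 m.
|ω_rod| = r ω |cosθ| / √(L² − r² sin²θ) = 0.0202·246·0.89726/0.062669 = 71.158 rad/s.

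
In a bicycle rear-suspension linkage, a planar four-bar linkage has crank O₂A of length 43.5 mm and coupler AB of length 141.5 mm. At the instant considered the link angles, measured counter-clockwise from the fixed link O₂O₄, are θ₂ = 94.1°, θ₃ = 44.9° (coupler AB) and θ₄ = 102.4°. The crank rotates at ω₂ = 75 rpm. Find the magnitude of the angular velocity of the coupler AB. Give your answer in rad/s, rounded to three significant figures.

0.413

ω₂ = 7.854 rad/s (from 75 rpm).
Differentiating the loop-closure r₂e^{iθ₂}+r₃e^{iθ₃}=r₁+r₄e^{iθ₄} gives r₂ω₂e^{iθ₂}+r₃ω₃e^{iθ₃}=r₄ω₄e^{iθ₄}.
Eliminating the other unknown: ω₃ = r₂ω₂ sin(θ₄−θ₂) / [r₃ sin(θ₃−θ₄)].
Numerator sine = +0.14436; denominator sine = -0.84339.
Result = 0.0435·7.854·(+0.14436) / (0.1415·(-0.84339)) = -0.41327 rad/s; magnitude 0.41327 rad/s.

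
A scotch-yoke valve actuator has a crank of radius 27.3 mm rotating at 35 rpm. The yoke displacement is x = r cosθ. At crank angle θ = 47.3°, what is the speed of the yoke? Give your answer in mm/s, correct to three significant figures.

ω = 3.665 rad/s (from 35 rpm).
x = r cosθ ⇒ ẋ = −rω sinθ.
|v| = rω|sinθ| = 0.0273·3.665·|sin 47.3°| = 0.073535 m/s = 73.535 mm/s.

73.5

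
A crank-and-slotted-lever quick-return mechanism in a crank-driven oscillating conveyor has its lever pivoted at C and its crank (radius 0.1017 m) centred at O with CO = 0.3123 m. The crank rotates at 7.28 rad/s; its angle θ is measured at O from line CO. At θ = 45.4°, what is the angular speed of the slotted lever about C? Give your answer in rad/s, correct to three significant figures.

ω = 7.28 rad/s
Crank pin A relative to C: A = (d + r cosθ, r sinθ); lever angle φ = atan2(r sinθ, d + r cosθ).
Differentiating tanφ: φ̇ = rω(d cosθ + r)/(d² + r² + 2dr cosθ).
d² + r² + 2dr cosθ = |CA|² = 0.152476 m²;  d cosθ + r = +0.32098 m.
|ω_lever| = |0.1017·7.28·+0.32098| / 0.152476 = 1.5586 rad/s.

1.56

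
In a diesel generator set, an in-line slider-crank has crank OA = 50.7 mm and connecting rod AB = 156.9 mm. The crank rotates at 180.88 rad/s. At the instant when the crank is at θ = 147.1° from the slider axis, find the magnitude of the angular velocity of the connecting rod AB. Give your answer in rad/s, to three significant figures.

49.8

ω = 180.9 rad/s
The rod makes angle φ with the slider axis where L sinφ = r sinθ; differentiating, L cosφ·φ̇ = r ω cosθ.
L cosφ = √(L² − r² sin²θ) = 0.15446 m.
|ω_rod| = r ω |cosθ| / √(L² − r² sin²θ) = 0.0507·180.9·0.83962/0.15446 = 49.849 rad/s.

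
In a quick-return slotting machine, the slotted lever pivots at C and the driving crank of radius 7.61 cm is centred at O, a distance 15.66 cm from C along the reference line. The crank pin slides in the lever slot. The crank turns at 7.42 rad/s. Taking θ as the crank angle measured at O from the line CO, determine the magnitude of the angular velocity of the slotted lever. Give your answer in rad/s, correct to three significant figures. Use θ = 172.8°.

ω = 7.42 rad/s
Crank pin A relative to C: A = (d + r cosθ, r sinθ); lever angle φ = atan2(r sinθ, d + r cosθ).
Differentiating tanφ: φ̇ = rω(d cosθ + r)/(d² + r² + 2dr cosθ).
d² + r² + 2dr cosθ = |CA|² = 0.00666819 m²;  d cosθ + r = -0.079265 m.
|ω_lever| = |0.0761·7.42·-0.079265| / 0.00666819 = 6.7122 rad/s.

6.71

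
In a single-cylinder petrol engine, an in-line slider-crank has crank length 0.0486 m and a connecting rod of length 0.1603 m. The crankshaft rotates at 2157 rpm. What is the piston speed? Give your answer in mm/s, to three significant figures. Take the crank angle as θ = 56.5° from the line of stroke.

ω = 2π·2157/60 = 225.9 rad/s
For an in-line slider-crank, x = r cosθ + √(L² − r² sin²θ), so v = −rω sinθ·[1 + r cosθ/√(L² − r² sin²θ)].
With r = 0.0486 m, L = 0.1603 m, θ = 56.5°: √(L² − r² sin²θ) = 0.15509 m.
v = −0.0486·225.9·0.83389·[1 + 0.0486·0.55194/0.15509] = -10.738 m/s.
|v| = 10.738 m/s = 10738 mm/s.

10700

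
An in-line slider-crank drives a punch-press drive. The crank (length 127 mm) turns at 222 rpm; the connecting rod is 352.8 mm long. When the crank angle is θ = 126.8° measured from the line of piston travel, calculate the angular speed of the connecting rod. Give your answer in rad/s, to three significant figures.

5.24

ω = 23.25 rad/s (converted from 222 rpm).
The rod makes angle φ with the slider axis where L sinφ = r sinθ; differentiating, L cosφ·φ̇ = r ω cosθ.
L cosφ = √(L² − r² sin²θ) = 0.33783 m.
|ω_rod| = r ω |cosθ| / √(L² − r² sin²θ) = 0.127·23.25·0.59902/0.33783 = 5.2352 rad/s.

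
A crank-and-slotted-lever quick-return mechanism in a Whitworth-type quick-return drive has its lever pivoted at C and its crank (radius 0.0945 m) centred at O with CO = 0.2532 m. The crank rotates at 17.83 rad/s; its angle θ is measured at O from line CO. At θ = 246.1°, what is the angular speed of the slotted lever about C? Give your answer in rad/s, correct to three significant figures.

ω = 17.83 rad/s
Crank pin A relative to C: A = (d + r cosθ, r sinθ); lever angle φ = atan2(r sinθ, d + r cosθ).
Differentiating tanφ: φ̇ = rω(d cosθ + r)/(d² + r² + 2dr cosθ).
d² + r² + 2dr cosθ = |CA|² = 0.0536525 m²;  d cosθ + r = -0.0080818 m.
|ω_lever| = |0.0945·17.83·-0.0080818| / 0.0536525 = 0.25381 rad/s.

0.254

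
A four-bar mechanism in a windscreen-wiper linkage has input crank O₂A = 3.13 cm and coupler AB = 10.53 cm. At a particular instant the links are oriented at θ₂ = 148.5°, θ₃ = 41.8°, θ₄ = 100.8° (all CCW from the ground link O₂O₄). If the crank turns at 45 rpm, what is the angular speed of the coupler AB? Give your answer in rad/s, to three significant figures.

ω₂ = 4.712 rad/s (from 45 rpm).
Differentiating the loop-closure r₂e^{iθ₂}+r₃e^{iθ₃}=r₁+r₄e^{iθ₄} gives r₂ω₂e^{iθ₂}+r₃ω₃e^{iθ₃}=r₄ω₄e^{iθ₄}.
Eliminating the other unknown: ω₃ = r₂ω₂ sin(θ₄−θ₂) / [r₃ sin(θ₃−θ₄)].
Numerator sine = -0.73963; denominator sine = -0.85717.
Result = 0.0313·4.712·(-0.73963) / (0.1053·(-0.85717)) = +1.2087 rad/s; magnitude 1.2087 rad/s.

1.21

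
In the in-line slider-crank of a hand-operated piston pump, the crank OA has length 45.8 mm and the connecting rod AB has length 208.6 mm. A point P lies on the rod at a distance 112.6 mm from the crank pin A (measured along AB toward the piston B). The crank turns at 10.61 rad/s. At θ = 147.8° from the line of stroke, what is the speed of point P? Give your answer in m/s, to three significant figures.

ω = 10.61 rad/s.  Crank-pin speed |V_A| = rω = 0.48594 m/s, perpendicular to OA.
Rod angle: sinφ = −(r/L) sinθ ⇒ φ = -6.719°; ω_rod = −rω cosθ/√(L²−r²sin²θ) = +1.9849 rad/s.
V_P = V_A + ω_rod × AP, with AP = 0.1126 m along the rod.
Components: V_Px = −rω sinθ − a·ω_rod·sinφ = -0.2328 m/s;  V_Py = rω cosθ + a·ω_rod·cosφ = -0.18924 m/s.
|V_P| = √(V_Px² + V_Py²) = 0.30001 m/s.

0.300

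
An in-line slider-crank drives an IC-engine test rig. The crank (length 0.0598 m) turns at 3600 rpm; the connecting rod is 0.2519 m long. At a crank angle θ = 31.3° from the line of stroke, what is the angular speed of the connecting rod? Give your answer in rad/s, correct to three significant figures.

77.1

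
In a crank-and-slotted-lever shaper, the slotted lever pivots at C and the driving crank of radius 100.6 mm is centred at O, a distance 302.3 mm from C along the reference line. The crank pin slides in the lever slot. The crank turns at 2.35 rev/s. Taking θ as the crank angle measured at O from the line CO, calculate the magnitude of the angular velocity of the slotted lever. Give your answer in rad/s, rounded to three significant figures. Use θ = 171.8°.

ω = 14.77 rad/s (from 2.35 rev/s).
Crank pin A relative to C: A = (d + r cosθ, r sinθ); lever angle φ = atan2(r sinθ, d + r cosθ).
Differentiating tanφ: φ̇ = rω(d cosθ + r)/(d² + r² + 2dr cosθ).
d² + r² + 2dr cosθ = |CA|² = 0.0413047 m²;  d cosθ + r = -0.19861 m.
|ω_lever| = |0.1006·14.77·-0.19861| / 0.0413047 = 7.1424 rad/s.

7.14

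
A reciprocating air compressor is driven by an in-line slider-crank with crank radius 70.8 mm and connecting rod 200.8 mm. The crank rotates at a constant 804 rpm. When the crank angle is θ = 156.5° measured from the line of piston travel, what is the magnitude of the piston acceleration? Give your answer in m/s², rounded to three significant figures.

ω = 2π·804/60 = 84.19 rad/s
x(θ) = r cosθ + √(L² − r² sin²θ); with ω constant, a = ω²·d²x/dθ².
d²x/dθ² = −r cosθ − r²(cos2θ)/√u − r⁴ sin²2θ/(4u^{3/2}),  u = L² − r² sin²θ = 0.0395236 m².
Substituting r = 0.0708 m, L = 0.2008 m, θ = 156.5°: d²x/dθ² = +0.047304 m.
a = ω²·d²x/dθ² = (84.19)²·(+0.047304) = +335.33 m/s²;  |a| = 335.33 m/s².

335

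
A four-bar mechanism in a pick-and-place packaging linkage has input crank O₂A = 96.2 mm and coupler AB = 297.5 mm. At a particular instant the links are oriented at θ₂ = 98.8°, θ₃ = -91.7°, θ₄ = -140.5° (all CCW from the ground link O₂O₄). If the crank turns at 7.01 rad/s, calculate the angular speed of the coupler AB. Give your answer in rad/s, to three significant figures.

2.59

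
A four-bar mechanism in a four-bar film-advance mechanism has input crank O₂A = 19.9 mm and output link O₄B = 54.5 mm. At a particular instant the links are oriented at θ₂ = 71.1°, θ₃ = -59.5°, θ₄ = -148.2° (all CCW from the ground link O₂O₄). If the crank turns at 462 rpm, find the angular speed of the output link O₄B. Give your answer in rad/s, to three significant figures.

ω₂ = 48.38 rad/s (from 462 rpm).
Differentiating the loop-closure r₂e^{iθ₂}+r₃e^{iθ₃}=r₁+r₄e^{iθ₄} gives r₂ω₂e^{iθ₂}+r₃ω₃e^{iθ₃}=r₄ω₄e^{iθ₄}.
Eliminating the other unknown: ω₄ = r₂ω₂ sin(θ₂−θ₃) / [r₄ sin(θ₄−θ₃)].
Numerator sine = +0.75927; denominator sine = -0.99974.
Result = 0.0199·48.38·(+0.75927) / (0.0545·(-0.99974)) = -13.416 rad/s; magnitude 13.416 rad/s.

13.4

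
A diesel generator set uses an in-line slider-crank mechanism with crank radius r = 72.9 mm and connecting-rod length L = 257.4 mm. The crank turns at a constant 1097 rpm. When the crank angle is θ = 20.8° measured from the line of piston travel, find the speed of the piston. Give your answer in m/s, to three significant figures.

3.77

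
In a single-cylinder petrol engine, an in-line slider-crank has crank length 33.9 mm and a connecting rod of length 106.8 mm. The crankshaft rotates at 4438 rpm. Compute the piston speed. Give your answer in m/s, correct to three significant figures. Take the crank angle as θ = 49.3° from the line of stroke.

ω = 2π·4438/60 = 464.7 rad/s
For an in-line slider-crank, x = r cosθ + √(L² − r² sin²θ), so v = −rω sinθ·[1 + r cosθ/√(L² − r² sin²θ)].
With r = 0.0339 m, L = 0.1068 m, θ = 49.3°: √(L² − r² sin²θ) = 0.10366 m.
v = −0.0339·464.7·0.75813·[1 + 0.0339·0.65210/0.10366] = -14.491 m/s.
|v| = 14.491 m/s.

14.5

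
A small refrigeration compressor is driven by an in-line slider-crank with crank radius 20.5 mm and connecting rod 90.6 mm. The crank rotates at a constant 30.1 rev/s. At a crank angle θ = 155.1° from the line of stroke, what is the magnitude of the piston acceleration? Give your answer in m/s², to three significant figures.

556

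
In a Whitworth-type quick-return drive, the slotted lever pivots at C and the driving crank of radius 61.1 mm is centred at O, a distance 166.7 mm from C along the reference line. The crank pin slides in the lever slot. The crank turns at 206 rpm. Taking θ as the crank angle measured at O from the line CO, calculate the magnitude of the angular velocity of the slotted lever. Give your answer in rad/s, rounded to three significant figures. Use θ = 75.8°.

ω = 21.57 rad/s (from 206 rpm).
Crank pin A relative to C: A = (d + r cosθ, r sinθ); lever angle φ = atan2(r sinθ, d + r cosθ).
Differentiating tanφ: φ̇ = rω(d cosθ + r)/(d² + r² + 2dr cosθ).
d² + r² + 2dr cosθ = |CA|² = 0.0365192 m²;  d cosθ + r = +0.10199 m.
|ω_lever| = |0.0611·21.57·+0.10199| / 0.0365192 = 3.6812 rad/s.

3.68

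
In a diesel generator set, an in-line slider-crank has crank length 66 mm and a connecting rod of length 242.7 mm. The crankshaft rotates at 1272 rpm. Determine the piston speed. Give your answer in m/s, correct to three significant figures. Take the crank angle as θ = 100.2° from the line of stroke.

8.22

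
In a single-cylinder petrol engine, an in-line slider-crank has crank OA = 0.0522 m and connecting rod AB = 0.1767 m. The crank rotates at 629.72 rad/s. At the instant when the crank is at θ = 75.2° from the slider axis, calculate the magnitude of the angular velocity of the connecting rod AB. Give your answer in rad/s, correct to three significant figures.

ω = 629.7 rad/s
The rod makes angle φ with the slider axis where L sinφ = r sinθ; differentiating, L cosφ·φ̇ = r ω cosθ.
L cosφ = √(L² − r² sin²θ) = 0.16934 m.
|ω_rod| = r ω |cosθ| / √(L² − r² sin²θ) = 0.0522·629.7·0.25545/0.16934 = 49.586 rad/s.

49.6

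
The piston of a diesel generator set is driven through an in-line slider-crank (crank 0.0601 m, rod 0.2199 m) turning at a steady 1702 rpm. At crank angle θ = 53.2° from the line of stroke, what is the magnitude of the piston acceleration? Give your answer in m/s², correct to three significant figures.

ω = 2π·1702/60 = 178.2 rad/s
x(θ) = r cosθ + √(L² − r² sin²θ); with ω constant, a = ω²·d²x/dθ².
d²x/dθ² = −r cosθ − r²(cos2θ)/√u − r⁴ sin²2θ/(4u^{3/2}),  u = L² − r² sin²θ = 0.0460401 m².
Substituting r = 0.0601 m, L = 0.2199 m, θ = 53.2°: d²x/dθ² = -0.031552 m.
a = ω²·d²x/dθ² = (178.2)²·(-0.031552) = -1002.3 m/s²;  |a| = 1002.3 m/s².

1000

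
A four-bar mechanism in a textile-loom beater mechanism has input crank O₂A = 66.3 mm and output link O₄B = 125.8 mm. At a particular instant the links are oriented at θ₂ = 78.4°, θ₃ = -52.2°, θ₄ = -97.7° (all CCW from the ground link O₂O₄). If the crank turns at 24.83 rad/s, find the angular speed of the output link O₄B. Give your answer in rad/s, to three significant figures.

13.9

ω₂ = 24.83 rad/s
Differentiating the loop-closure r₂e^{iθ₂}+r₃e^{iθ₃}=r₁+r₄e^{iθ₄} gives r₂ω₂e^{iθ₂}+r₃ω₃e^{iθ₃}=r₄ω₄e^{iθ₄}.
Eliminating the other unknown: ω₄ = r₂ω₂ sin(θ₂−θ₃) / [r₄ sin(θ₄−θ₃)].
Numerator sine = +0.75927; denominator sine = -0.71325.
Result = 0.0663·24.83·(+0.75927) / (0.1258·(-0.71325)) = -13.93 rad/s; magnitude 13.93 rad/s.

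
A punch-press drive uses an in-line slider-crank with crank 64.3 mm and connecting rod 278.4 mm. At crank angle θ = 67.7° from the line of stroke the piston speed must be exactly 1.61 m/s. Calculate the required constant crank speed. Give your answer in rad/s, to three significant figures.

24.8

For an in-line slider-crank, |v_piston| = rω|sinθ|·[1 + r cosθ/√(L² − r² sin²θ)].
With r = 0.0643 m, L = 0.2784 m, θ = 67.7°: the bracketed kinematic factor |dx/dθ| = 0.064828 m.
ω = v/|dx/dθ| = 1.61/0.064828 = 24.835 rad/s.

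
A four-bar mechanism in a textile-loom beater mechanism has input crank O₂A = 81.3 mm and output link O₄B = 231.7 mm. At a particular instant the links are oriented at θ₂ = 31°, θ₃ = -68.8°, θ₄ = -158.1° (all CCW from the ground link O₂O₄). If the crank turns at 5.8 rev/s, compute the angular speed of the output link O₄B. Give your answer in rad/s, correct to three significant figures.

12.6

ω₂ = 36.44 rad/s (from 5.8 rev/s).
Differentiating the loop-closure r₂e^{iθ₂}+r₃e^{iθ₃}=r₁+r₄e^{iθ₄} gives r₂ω₂e^{iθ₂}+r₃ω₃e^{iθ₃}=r₄ω₄e^{iθ₄}.
Eliminating the other unknown: ω₄ = r₂ω₂ sin(θ₂−θ₃) / [r₄ sin(θ₄−θ₃)].
Numerator sine = +0.98541; denominator sine = -0.99993.
Result = 0.0813·36.44·(+0.98541) / (0.2317·(-0.99993)) = -12.601 rad/s; magnitude 12.601 rad/s.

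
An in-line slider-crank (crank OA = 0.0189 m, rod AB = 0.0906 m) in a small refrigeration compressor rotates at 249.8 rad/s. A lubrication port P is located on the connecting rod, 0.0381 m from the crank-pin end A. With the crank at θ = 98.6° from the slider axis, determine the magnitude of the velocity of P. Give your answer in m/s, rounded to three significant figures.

4.62

ω = 249.8 rad/s.  Crank-pin speed |V_A| = rω = 4.7212 m/s, perpendicular to OA.
Rod angle: sinφ = −(r/L) sinθ ⇒ φ = -11.903°; ω_rod = −rω cosθ/√(L²−r²sin²θ) = +7.9636 rad/s.
V_P = V_A + ω_rod × AP, with AP = 0.0381 m along the rod.
Components: V_Px = −rω sinθ − a·ω_rod·sinφ = -4.6056 m/s;  V_Py = rω cosθ + a·ω_rod·cosφ = -0.4091 m/s.
|V_P| = √(V_Px² + V_Py²) = 4.6237 m/s.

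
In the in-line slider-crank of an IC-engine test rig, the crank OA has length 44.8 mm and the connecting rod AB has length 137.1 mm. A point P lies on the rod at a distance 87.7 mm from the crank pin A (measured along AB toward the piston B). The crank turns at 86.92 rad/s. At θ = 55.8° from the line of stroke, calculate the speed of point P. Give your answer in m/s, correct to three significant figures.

ω = 86.92 rad/s.  Crank-pin speed |V_A| = rω = 3.894 m/s, perpendicular to OA.
Rod angle: sinφ = −(r/L) sinθ ⇒ φ = -15.680°; ω_rod = −rω cosθ/√(L²−r²sin²θ) = -16.582 rad/s.
V_P = V_A + ω_rod × AP, with AP = 0.0877 m along the rod.
Components: V_Px = −rω sinθ − a·ω_rod·sinφ = -3.6137 m/s;  V_Py = rω cosθ + a·ω_rod·cosφ = +0.78866 m/s.
|V_P| = √(V_Px² + V_Py²) = 3.6987 m/s.

3.70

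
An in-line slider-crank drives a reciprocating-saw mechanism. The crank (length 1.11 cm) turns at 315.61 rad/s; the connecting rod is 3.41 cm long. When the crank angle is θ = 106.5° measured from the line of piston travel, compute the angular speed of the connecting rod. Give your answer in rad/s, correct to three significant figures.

ω = 315.6 rad/s
The rod makes angle φ with the slider axis where L sinφ = r sinθ; differentiating, L cosφ·φ̇ = r ω cosθ.
L cosφ = √(L² − r² sin²θ) = 0.032397 m.
|ω_rod| = r ω |cosθ| / √(L² − r² sin²θ) = 0.0111·315.6·0.28402/0.032397 = 30.713 rad/s.

30.7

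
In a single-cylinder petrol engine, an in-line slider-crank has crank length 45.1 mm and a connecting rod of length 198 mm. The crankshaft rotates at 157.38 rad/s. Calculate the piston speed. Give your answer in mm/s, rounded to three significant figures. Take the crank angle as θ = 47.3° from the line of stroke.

6030

ω = 157.4 rad/s
For an in-line slider-crank, x = r cosθ + √(L² − r² sin²θ), so v = −rω sinθ·[1 + r cosθ/√(L² − r² sin²θ)].
With r = 0.0451 m, L = 0.198 m, θ = 47.3°: √(L² − r² sin²θ) = 0.19521 m.
v = −0.0451·157.4·0.73491·[1 + 0.0451·0.67816/0.19521] = -6.0336 m/s.
|v| = 6.0336 m/s = 6033.6 mm/s.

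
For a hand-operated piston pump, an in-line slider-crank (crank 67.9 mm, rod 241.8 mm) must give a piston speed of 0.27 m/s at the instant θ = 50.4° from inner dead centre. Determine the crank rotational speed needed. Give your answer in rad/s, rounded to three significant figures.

4.36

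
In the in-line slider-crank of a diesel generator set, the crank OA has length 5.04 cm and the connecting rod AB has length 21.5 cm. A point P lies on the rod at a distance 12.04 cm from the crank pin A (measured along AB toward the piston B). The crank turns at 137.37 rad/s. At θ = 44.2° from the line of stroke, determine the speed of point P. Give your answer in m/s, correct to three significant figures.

5.72

ω = 137.4 rad/s.  Crank-pin speed |V_A| = rω = 6.9234 m/s, perpendicular to OA.
Rod angle: sinφ = −(r/L) sinθ ⇒ φ = -9.406°; ω_rod = −rω cosθ/√(L²−r²sin²θ) = -23.401 rad/s.
V_P = V_A + ω_rod × AP, with AP = 0.1204 m along the rod.
Components: V_Px = −rω sinθ − a·ω_rod·sinφ = -5.2872 m/s;  V_Py = rω cosθ + a·ω_rod·cosφ = +2.1839 m/s.
|V_P| = √(V_Px² + V_Py²) = 5.7205 m/s.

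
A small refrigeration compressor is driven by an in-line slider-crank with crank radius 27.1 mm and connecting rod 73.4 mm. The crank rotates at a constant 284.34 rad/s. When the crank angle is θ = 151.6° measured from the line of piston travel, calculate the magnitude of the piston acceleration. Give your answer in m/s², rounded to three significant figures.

1460

ω = 284.3 rad/s
x(θ) = r cosθ + √(L² − r² sin²θ); with ω constant, a = ω²·d²x/dθ².
d²x/dθ² = −r cosθ − r²(cos2θ)/√u − r⁴ sin²2θ/(4u^{3/2}),  u = L² − r² sin²θ = 0.00522142 m².
Substituting r = 0.0271 m, L = 0.0734 m, θ = 151.6°: d²x/dθ² = +0.018023 m.
a = ω²·d²x/dθ² = (284.3)²·(+0.018023) = +1457.2 m/s²;  |a| = 1457.2 m/s².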